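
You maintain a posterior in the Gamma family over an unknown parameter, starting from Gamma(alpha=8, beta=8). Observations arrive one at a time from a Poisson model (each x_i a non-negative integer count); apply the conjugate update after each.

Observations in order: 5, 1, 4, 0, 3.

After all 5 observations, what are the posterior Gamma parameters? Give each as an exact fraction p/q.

obs 1: x=5 → posterior Gamma(13, 9)
obs 2: x=1 → posterior Gamma(14, 10)
obs 3: x=4 → posterior Gamma(18, 11)
obs 4: x=0 → posterior Gamma(18, 12)
obs 5: x=3 → posterior Gamma(21, 13)

alpha=21, beta=13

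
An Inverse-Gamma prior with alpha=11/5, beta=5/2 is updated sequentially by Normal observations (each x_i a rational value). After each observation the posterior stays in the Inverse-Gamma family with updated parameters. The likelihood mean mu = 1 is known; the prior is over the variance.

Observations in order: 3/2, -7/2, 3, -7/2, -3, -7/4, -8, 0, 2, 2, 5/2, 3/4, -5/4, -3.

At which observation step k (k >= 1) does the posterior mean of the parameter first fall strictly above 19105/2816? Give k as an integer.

k = 4

obs 1: x=3/2 → posterior Inverse-Gamma(27/10, 21/8)
obs 2: x=-7/2 → posterior Inverse-Gamma(16/5, 51/4)
obs 3: x=3 → posterior Inverse-Gamma(37/10, 59/4)
obs 4: x=-7/2 → posterior Inverse-Gamma(21/5, 199/8)
obs 5: x=-3 → posterior Inverse-Gamma(47/10, 263/8)
obs 6: x=-7/4 → posterior Inverse-Gamma(26/5, 1173/32)
obs 7: x=-8 → posterior Inverse-Gamma(57/10, 2469/32)
obs 8: x=0 → posterior Inverse-Gamma(31/5, 2485/32)
obs 9: x=2 → posterior Inverse-Gamma(67/10, 2501/32)
obs 10: x=2 → posterior Inverse-Gamma(36/5, 2517/32)
obs 11: x=5/2 → posterior Inverse-Gamma(77/10, 2553/32)
obs 12: x=3/4 → posterior Inverse-Gamma(41/5, 1277/16)
obs 13: x=-5/4 → posterior Inverse-Gamma(87/10, 2635/32)
obs 14: x=-3 → posterior Inverse-Gamma(46/5, 2891/32)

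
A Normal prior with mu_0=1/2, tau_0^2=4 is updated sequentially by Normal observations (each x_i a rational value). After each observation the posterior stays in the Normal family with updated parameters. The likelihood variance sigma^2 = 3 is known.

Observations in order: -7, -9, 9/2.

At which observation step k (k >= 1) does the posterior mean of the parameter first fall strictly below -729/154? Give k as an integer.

obs 1: x=-7 → posterior Normal(-53/14, 12/7)
obs 2: x=-9 → posterior Normal(-125/22, 12/11)
obs 3: x=9/2 → posterior Normal(-89/30, 4/5)

k = 2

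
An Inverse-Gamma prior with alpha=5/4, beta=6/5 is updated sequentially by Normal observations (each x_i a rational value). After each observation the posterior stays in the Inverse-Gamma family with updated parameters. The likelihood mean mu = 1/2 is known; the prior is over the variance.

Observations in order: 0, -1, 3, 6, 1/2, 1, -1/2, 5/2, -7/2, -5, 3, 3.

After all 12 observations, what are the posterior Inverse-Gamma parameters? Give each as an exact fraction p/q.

alpha=29/4, beta=527/10

obs 1: x=0 → posterior Inverse-Gamma(7/4, 53/40)
obs 2: x=-1 → posterior Inverse-Gamma(9/4, 49/20)
obs 3: x=3 → posterior Inverse-Gamma(11/4, 223/40)
obs 4: x=6 → posterior Inverse-Gamma(13/4, 207/10)
obs 5: x=1/2 → posterior Inverse-Gamma(15/4, 207/10)
obs 6: x=1 → posterior Inverse-Gamma(17/4, 833/40)
obs 7: x=-1/2 → posterior Inverse-Gamma(19/4, 853/40)
obs 8: x=5/2 → posterior Inverse-Gamma(21/4, 933/40)
obs 9: x=-7/2 → posterior Inverse-Gamma(23/4, 1253/40)
obs 10: x=-5 → posterior Inverse-Gamma(25/4, 929/20)
obs 11: x=3 → posterior Inverse-Gamma(27/4, 1983/40)
obs 12: x=3 → posterior Inverse-Gamma(29/4, 527/10)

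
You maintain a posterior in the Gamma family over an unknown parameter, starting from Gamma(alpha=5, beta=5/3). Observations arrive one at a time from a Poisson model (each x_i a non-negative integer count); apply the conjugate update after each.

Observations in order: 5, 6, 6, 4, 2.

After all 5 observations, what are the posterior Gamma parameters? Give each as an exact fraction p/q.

alpha=28, beta=20/3

obs 1: x=5 → posterior Gamma(10, 8/3)
obs 2: x=6 → posterior Gamma(16, 11/3)
obs 3: x=6 → posterior Gamma(22, 14/3)
obs 4: x=4 → posterior Gamma(26, 17/3)
obs 5: x=2 → posterior Gamma(28, 20/3)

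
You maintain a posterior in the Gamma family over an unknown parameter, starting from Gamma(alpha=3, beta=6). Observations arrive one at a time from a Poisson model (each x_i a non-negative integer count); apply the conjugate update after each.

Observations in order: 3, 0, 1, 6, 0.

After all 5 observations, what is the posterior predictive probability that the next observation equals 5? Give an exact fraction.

obs 1: x=3 → posterior Gamma(6, 7)
obs 2: x=0 → posterior Gamma(6, 8)
obs 3: x=1 → posterior Gamma(7, 9)
obs 4: x=6 → posterior Gamma(13, 10)
obs 5: x=0 → posterior Gamma(13, 11)

53406635686661257/6655833320221310976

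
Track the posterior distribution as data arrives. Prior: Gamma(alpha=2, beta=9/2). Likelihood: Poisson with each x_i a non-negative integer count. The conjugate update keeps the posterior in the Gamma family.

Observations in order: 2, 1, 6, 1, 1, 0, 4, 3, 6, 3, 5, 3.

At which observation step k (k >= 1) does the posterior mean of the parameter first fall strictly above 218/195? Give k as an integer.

obs 1: x=2 → posterior Gamma(4, 11/2)
obs 2: x=1 → posterior Gamma(5, 13/2)
obs 3: x=6 → posterior Gamma(11, 15/2)
obs 4: x=1 → posterior Gamma(12, 17/2)
obs 5: x=1 → posterior Gamma(13, 19/2)
obs 6: x=0 → posterior Gamma(13, 21/2)
obs 7: x=4 → posterior Gamma(17, 23/2)
obs 8: x=3 → posterior Gamma(20, 25/2)
obs 9: x=6 → posterior Gamma(26, 27/2)
obs 10: x=3 → posterior Gamma(29, 29/2)
obs 11: x=5 → posterior Gamma(34, 31/2)
obs 12: x=3 → posterior Gamma(37, 33/2)

k = 3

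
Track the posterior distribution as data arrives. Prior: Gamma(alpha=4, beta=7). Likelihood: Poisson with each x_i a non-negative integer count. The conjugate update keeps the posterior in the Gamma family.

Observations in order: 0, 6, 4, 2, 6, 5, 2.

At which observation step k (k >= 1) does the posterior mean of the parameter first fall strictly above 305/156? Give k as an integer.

k = 6

obs 1: x=0 → posterior Gamma(4, 8)
obs 2: x=6 → posterior Gamma(10, 9)
obs 3: x=4 → posterior Gamma(14, 10)
obs 4: x=2 → posterior Gamma(16, 11)
obs 5: x=6 → posterior Gamma(22, 12)
obs 6: x=5 → posterior Gamma(27, 13)
obs 7: x=2 → posterior Gamma(29, 14)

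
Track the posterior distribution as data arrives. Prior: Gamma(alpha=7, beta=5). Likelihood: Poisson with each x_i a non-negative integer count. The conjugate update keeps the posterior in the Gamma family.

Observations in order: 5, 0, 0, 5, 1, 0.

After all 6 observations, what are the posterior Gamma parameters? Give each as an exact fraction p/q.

obs 1: x=5 → posterior Gamma(12, 6)
obs 2: x=0 → posterior Gamma(12, 7)
obs 3: x=0 → posterior Gamma(12, 8)
obs 4: x=5 → posterior Gamma(17, 9)
obs 5: x=1 → posterior Gamma(18, 10)
obs 6: x=0 → posterior Gamma(18, 11)

alpha=18, beta=11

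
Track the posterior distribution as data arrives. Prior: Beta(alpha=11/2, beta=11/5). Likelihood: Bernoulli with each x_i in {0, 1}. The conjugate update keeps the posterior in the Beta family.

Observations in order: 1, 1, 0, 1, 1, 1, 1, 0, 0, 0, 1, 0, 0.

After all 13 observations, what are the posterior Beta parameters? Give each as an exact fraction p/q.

obs 1: x=1 → posterior Beta(13/2, 11/5)
obs 2: x=1 → posterior Beta(15/2, 11/5)
obs 3: x=0 → posterior Beta(15/2, 16/5)
obs 4: x=1 → posterior Beta(17/2, 16/5)
obs 5: x=1 → posterior Beta(19/2, 16/5)
obs 6: x=1 → posterior Beta(21/2, 16/5)
obs 7: x=1 → posterior Beta(23/2, 16/5)
obs 8: x=0 → posterior Beta(23/2, 21/5)
obs 9: x=0 → posterior Beta(23/2, 26/5)
obs 10: x=0 → posterior Beta(23/2, 31/5)
obs 11: x=1 → posterior Beta(25/2, 31/5)
obs 12: x=0 → posterior Beta(25/2, 36/5)
obs 13: x=0 → posterior Beta(25/2, 41/5)

alpha=25/2, beta=41/5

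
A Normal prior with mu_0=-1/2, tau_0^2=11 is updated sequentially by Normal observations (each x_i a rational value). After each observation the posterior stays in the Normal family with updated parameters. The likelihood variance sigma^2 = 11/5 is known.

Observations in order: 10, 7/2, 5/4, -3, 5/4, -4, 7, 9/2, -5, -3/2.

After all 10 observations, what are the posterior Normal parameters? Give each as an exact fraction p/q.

obs 1: x=10 → posterior Normal(33/4, 11/6)
obs 2: x=7/2 → posterior Normal(67/11, 1)
obs 3: x=5/4 → posterior Normal(293/64, 11/16)
obs 4: x=-3 → posterior Normal(233/84, 11/21)
obs 5: x=5/4 → posterior Normal(129/52, 11/26)
obs 6: x=-4 → posterior Normal(89/62, 11/31)
obs 7: x=7 → posterior Normal(53/24, 11/36)
obs 8: x=9/2 → posterior Normal(102/41, 11/41)
obs 9: x=-5 → posterior Normal(77/46, 11/46)
obs 10: x=-3/2 → posterior Normal(139/102, 11/51)

mu_0=139/102, tau_0^2=11/51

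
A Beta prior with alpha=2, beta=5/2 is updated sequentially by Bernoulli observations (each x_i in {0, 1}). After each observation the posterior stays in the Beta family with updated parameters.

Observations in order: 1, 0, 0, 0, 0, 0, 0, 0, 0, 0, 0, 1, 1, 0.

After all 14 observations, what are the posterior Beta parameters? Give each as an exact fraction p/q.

alpha=5, beta=27/2

obs 1: x=1 → posterior Beta(3, 5/2)
obs 2: x=0 → posterior Beta(3, 7/2)
obs 3: x=0 → posterior Beta(3, 9/2)
obs 4: x=0 → posterior Beta(3, 11/2)
obs 5: x=0 → posterior Beta(3, 13/2)
obs 6: x=0 → posterior Beta(3, 15/2)
obs 7: x=0 → posterior Beta(3, 17/2)
obs 8: x=0 → posterior Beta(3, 19/2)
obs 9: x=0 → posterior Beta(3, 21/2)
obs 10: x=0 → posterior Beta(3, 23/2)
obs 11: x=0 → posterior Beta(3, 25/2)
obs 12: x=1 → posterior Beta(4, 25/2)
obs 13: x=1 → posterior Beta(5, 25/2)
obs 14: x=0 → posterior Beta(5, 27/2)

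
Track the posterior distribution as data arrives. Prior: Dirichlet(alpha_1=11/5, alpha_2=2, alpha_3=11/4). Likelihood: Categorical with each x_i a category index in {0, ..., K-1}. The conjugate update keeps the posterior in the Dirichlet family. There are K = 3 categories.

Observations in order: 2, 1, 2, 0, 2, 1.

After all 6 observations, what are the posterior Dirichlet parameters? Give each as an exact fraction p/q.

alpha_1=16/5, alpha_2=4, alpha_3=23/4

obs 1: x=2 → posterior Dirichlet(11/5, 2, 15/4)
obs 2: x=1 → posterior Dirichlet(11/5, 3, 15/4)
obs 3: x=2 → posterior Dirichlet(11/5, 3, 19/4)
obs 4: x=0 → posterior Dirichlet(16/5, 3, 19/4)
obs 5: x=2 → posterior Dirichlet(16/5, 3, 23/4)
obs 6: x=1 → posterior Dirichlet(16/5, 4, 23/4)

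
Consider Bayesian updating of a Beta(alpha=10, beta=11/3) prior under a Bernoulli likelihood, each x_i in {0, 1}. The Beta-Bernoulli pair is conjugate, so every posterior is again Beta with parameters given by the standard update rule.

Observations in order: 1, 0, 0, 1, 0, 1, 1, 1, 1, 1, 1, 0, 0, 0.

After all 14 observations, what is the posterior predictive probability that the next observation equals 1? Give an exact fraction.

54/83

obs 1: x=1 → posterior Beta(11, 11/3)
obs 2: x=0 → posterior Beta(11, 14/3)
obs 3: x=0 → posterior Beta(11, 17/3)
obs 4: x=1 → posterior Beta(12, 17/3)
obs 5: x=0 → posterior Beta(12, 20/3)
obs 6: x=1 → posterior Beta(13, 20/3)
obs 7: x=1 → posterior Beta(14, 20/3)
obs 8: x=1 → posterior Beta(15, 20/3)
obs 9: x=1 → posterior Beta(16, 20/3)
obs 10: x=1 → posterior Beta(17, 20/3)
obs 11: x=1 → posterior Beta(18, 20/3)
obs 12: x=0 → posterior Beta(18, 23/3)
obs 13: x=0 → posterior Beta(18, 26/3)
obs 14: x=0 → posterior Beta(18, 29/3)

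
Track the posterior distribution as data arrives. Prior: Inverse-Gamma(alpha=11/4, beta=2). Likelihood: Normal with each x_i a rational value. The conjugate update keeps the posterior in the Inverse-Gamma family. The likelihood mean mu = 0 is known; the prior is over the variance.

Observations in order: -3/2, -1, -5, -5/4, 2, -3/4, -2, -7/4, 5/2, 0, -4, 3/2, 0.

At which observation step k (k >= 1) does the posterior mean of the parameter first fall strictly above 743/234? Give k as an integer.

obs 1: x=-3/2 → posterior Inverse-Gamma(13/4, 25/8)
obs 2: x=-1 → posterior Inverse-Gamma(15/4, 29/8)
obs 3: x=-5 → posterior Inverse-Gamma(17/4, 129/8)
obs 4: x=-5/4 → posterior Inverse-Gamma(19/4, 541/32)
obs 5: x=2 → posterior Inverse-Gamma(21/4, 605/32)
obs 6: x=-3/4 → posterior Inverse-Gamma(23/4, 307/16)
obs 7: x=-2 → posterior Inverse-Gamma(25/4, 339/16)
obs 8: x=-7/4 → posterior Inverse-Gamma(27/4, 727/32)
obs 9: x=5/2 → posterior Inverse-Gamma(29/4, 827/32)
obs 10: x=0 → posterior Inverse-Gamma(31/4, 827/32)
obs 11: x=-4 → posterior Inverse-Gamma(33/4, 1083/32)
obs 12: x=3/2 → posterior Inverse-Gamma(35/4, 1119/32)
obs 13: x=0 → posterior Inverse-Gamma(37/4, 1119/32)

k = 3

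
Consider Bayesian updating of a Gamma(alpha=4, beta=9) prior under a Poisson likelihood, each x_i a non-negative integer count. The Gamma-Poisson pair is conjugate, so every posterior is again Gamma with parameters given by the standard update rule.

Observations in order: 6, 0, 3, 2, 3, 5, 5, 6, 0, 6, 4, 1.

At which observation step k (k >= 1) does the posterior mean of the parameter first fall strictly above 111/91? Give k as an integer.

obs 1: x=6 → posterior Gamma(10, 10)
obs 2: x=0 → posterior Gamma(10, 11)
obs 3: x=3 → posterior Gamma(13, 12)
obs 4: x=2 → posterior Gamma(15, 13)
obs 5: x=3 → posterior Gamma(18, 14)
obs 6: x=5 → posterior Gamma(23, 15)
obs 7: x=5 → posterior Gamma(28, 16)
obs 8: x=6 → posterior Gamma(34, 17)
obs 9: x=0 → posterior Gamma(34, 18)
obs 10: x=6 → posterior Gamma(40, 19)
obs 11: x=4 → posterior Gamma(44, 20)
obs 12: x=1 → posterior Gamma(45, 21)

k = 5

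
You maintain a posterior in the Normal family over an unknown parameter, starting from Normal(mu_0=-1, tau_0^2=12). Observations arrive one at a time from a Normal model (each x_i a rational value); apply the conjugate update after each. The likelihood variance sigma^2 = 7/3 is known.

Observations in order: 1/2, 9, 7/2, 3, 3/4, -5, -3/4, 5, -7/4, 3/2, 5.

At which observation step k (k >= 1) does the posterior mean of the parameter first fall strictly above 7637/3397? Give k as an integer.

k = 2

obs 1: x=1/2 → posterior Normal(11/43, 84/43)
obs 2: x=9 → posterior Normal(335/79, 84/79)
obs 3: x=7/2 → posterior Normal(461/115, 84/115)
obs 4: x=3 → posterior Normal(569/151, 84/151)
obs 5: x=3/4 → posterior Normal(596/187, 84/187)
obs 6: x=-5 → posterior Normal(416/223, 84/223)
obs 7: x=-3/4 → posterior Normal(389/259, 12/37)
obs 8: x=5 → posterior Normal(569/295, 84/295)
obs 9: x=-7/4 → posterior Normal(506/331, 84/331)
obs 10: x=3/2 → posterior Normal(560/367, 84/367)
obs 11: x=5 → posterior Normal(740/403, 84/403)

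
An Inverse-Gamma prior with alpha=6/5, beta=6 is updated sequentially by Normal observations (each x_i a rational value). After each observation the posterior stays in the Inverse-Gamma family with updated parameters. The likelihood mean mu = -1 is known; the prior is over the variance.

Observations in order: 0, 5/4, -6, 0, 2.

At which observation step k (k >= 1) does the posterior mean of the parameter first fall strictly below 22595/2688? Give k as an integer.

k = 2

obs 1: x=0 → posterior Inverse-Gamma(17/10, 13/2)
obs 2: x=5/4 → posterior Inverse-Gamma(11/5, 289/32)
obs 3: x=-6 → posterior Inverse-Gamma(27/10, 689/32)
obs 4: x=0 → posterior Inverse-Gamma(16/5, 705/32)
obs 5: x=2 → posterior Inverse-Gamma(37/10, 849/32)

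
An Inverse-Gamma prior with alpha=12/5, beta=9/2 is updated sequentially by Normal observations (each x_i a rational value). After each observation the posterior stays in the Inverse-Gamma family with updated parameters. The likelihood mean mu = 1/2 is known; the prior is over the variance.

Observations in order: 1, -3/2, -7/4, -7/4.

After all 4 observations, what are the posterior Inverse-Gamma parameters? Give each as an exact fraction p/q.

obs 1: x=1 → posterior Inverse-Gamma(29/10, 37/8)
obs 2: x=-3/2 → posterior Inverse-Gamma(17/5, 53/8)
obs 3: x=-7/4 → posterior Inverse-Gamma(39/10, 293/32)
obs 4: x=-7/4 → posterior Inverse-Gamma(22/5, 187/16)

alpha=22/5, beta=187/16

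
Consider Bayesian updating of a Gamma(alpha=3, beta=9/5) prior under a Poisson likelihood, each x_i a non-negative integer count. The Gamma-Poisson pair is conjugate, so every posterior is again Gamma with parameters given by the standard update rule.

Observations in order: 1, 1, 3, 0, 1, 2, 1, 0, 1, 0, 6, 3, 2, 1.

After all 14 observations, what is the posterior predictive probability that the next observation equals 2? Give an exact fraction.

2241303410161651754637582328428526683420752416241875/9026943488964407632833018690186861978797224381906944

obs 1: x=1 → posterior Gamma(4, 14/5)
obs 2: x=1 → posterior Gamma(5, 19/5)
obs 3: x=3 → posterior Gamma(8, 24/5)
obs 4: x=0 → posterior Gamma(8, 29/5)
obs 5: x=1 → posterior Gamma(9, 34/5)
obs 6: x=2 → posterior Gamma(11, 39/5)
obs 7: x=1 → posterior Gamma(12, 44/5)
obs 8: x=0 → posterior Gamma(12, 49/5)
obs 9: x=1 → posterior Gamma(13, 54/5)
obs 10: x=0 → posterior Gamma(13, 59/5)
obs 11: x=6 → posterior Gamma(19, 64/5)
obs 12: x=3 → posterior Gamma(22, 69/5)
obs 13: x=2 → posterior Gamma(24, 74/5)
obs 14: x=1 → posterior Gamma(25, 79/5)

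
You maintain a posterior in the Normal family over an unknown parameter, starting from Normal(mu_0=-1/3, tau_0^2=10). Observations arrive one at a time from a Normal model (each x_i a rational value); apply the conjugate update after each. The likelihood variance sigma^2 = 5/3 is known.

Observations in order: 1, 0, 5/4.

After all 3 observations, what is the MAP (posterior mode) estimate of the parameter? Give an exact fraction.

79/114

obs 1: x=1 → posterior Normal(17/21, 10/7)
obs 2: x=0 → posterior Normal(17/39, 10/13)
obs 3: x=5/4 → posterior Normal(79/114, 10/19)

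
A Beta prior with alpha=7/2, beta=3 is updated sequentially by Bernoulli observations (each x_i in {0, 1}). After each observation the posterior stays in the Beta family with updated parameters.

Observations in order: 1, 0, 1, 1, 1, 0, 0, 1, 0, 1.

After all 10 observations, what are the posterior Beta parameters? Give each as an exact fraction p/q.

alpha=19/2, beta=7

obs 1: x=1 → posterior Beta(9/2, 3)
obs 2: x=0 → posterior Beta(9/2, 4)
obs 3: x=1 → posterior Beta(11/2, 4)
obs 4: x=1 → posterior Beta(13/2, 4)
obs 5: x=1 → posterior Beta(15/2, 4)
obs 6: x=0 → posterior Beta(15/2, 5)
obs 7: x=0 → posterior Beta(15/2, 6)
obs 8: x=1 → posterior Beta(17/2, 6)
obs 9: x=0 → posterior Beta(17/2, 7)
obs 10: x=1 → posterior Beta(19/2, 7)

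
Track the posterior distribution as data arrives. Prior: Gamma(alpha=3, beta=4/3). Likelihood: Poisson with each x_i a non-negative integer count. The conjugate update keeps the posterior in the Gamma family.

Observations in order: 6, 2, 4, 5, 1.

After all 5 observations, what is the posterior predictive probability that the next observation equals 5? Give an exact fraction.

419130271500177598883615585708055/3635524038174209847159494312722432

obs 1: x=6 → posterior Gamma(9, 7/3)
obs 2: x=2 → posterior Gamma(11, 10/3)
obs 3: x=4 → posterior Gamma(15, 13/3)
obs 4: x=5 → posterior Gamma(20, 16/3)
obs 5: x=1 → posterior Gamma(21, 19/3)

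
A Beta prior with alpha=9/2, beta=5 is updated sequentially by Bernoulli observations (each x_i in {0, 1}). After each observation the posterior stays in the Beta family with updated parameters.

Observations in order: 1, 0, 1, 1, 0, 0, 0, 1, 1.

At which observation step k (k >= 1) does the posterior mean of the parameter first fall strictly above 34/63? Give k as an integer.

k = 4

obs 1: x=1 → posterior Beta(11/2, 5)
obs 2: x=0 → posterior Beta(11/2, 6)
obs 3: x=1 → posterior Beta(13/2, 6)
obs 4: x=1 → posterior Beta(15/2, 6)
obs 5: x=0 → posterior Beta(15/2, 7)
obs 6: x=0 → posterior Beta(15/2, 8)
obs 7: x=0 → posterior Beta(15/2, 9)
obs 8: x=1 → posterior Beta(17/2, 9)
obs 9: x=1 → posterior Beta(19/2, 9)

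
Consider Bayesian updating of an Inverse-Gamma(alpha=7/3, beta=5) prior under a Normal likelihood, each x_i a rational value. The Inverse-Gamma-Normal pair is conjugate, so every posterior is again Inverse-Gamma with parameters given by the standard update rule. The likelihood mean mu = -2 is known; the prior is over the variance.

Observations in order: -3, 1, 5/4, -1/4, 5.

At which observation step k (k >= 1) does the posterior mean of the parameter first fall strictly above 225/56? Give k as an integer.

k = 2

obs 1: x=-3 → posterior Inverse-Gamma(17/6, 11/2)
obs 2: x=1 → posterior Inverse-Gamma(10/3, 10)
obs 3: x=5/4 → posterior Inverse-Gamma(23/6, 489/32)
obs 4: x=-1/4 → posterior Inverse-Gamma(13/3, 269/16)
obs 5: x=5 → posterior Inverse-Gamma(29/6, 661/16)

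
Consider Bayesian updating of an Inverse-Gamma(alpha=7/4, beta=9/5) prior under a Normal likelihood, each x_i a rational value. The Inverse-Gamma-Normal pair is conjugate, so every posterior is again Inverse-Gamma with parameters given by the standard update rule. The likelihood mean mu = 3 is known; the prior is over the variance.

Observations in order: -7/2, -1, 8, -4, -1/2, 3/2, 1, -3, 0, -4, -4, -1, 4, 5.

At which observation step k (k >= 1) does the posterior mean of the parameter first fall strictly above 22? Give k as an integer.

k = 4

obs 1: x=-7/2 → posterior Inverse-Gamma(9/4, 917/40)
obs 2: x=-1 → posterior Inverse-Gamma(11/4, 1237/40)
obs 3: x=8 → posterior Inverse-Gamma(13/4, 1737/40)
obs 4: x=-4 → posterior Inverse-Gamma(15/4, 2717/40)
obs 5: x=-1/2 → posterior Inverse-Gamma(17/4, 1481/20)
obs 6: x=3/2 → posterior Inverse-Gamma(19/4, 3007/40)
obs 7: x=1 → posterior Inverse-Gamma(21/4, 3087/40)
obs 8: x=-3 → posterior Inverse-Gamma(23/4, 3807/40)
obs 9: x=0 → posterior Inverse-Gamma(25/4, 3987/40)
obs 10: x=-4 → posterior Inverse-Gamma(27/4, 4967/40)
obs 11: x=-4 → posterior Inverse-Gamma(29/4, 5947/40)
obs 12: x=-1 → posterior Inverse-Gamma(31/4, 6267/40)
obs 13: x=4 → posterior Inverse-Gamma(33/4, 6287/40)
obs 14: x=5 → posterior Inverse-Gamma(35/4, 6367/40)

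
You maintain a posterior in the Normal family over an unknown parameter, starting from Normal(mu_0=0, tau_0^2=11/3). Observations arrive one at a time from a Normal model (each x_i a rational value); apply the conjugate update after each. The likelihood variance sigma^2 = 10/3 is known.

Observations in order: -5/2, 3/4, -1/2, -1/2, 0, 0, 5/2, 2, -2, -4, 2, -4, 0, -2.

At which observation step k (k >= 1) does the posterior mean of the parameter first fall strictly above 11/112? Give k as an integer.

obs 1: x=-5/2 → posterior Normal(-55/42, 110/63)
obs 2: x=3/4 → posterior Normal(-77/128, 55/48)
obs 3: x=-1/2 → posterior Normal(-99/172, 110/129)
obs 4: x=-1/2 → posterior Normal(-121/216, 55/81)
obs 5: x=0 → posterior Normal(-121/260, 22/39)
obs 6: x=0 → posterior Normal(-121/304, 55/114)
obs 7: x=5/2 → posterior Normal(-11/348, 110/261)
obs 8: x=2 → posterior Normal(11/56, 55/147)
obs 9: x=-2 → posterior Normal(-11/436, 110/327)
obs 10: x=-4 → posterior Normal(-187/480, 11/36)
obs 11: x=2 → posterior Normal(-99/524, 110/393)
obs 12: x=-4 → posterior Normal(-275/568, 55/213)
obs 13: x=0 → posterior Normal(-275/612, 110/459)
obs 14: x=-2 → posterior Normal(-363/656, 55/246)

k = 8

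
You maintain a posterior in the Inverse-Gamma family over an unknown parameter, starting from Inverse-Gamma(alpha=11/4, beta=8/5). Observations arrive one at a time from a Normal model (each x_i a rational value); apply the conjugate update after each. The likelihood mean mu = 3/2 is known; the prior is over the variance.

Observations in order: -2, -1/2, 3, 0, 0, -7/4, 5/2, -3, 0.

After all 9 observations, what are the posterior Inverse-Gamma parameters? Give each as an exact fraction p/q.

alpha=29/4, beta=4821/160

obs 1: x=-2 → posterior Inverse-Gamma(13/4, 309/40)
obs 2: x=-1/2 → posterior Inverse-Gamma(15/4, 389/40)
obs 3: x=3 → posterior Inverse-Gamma(17/4, 217/20)
obs 4: x=0 → posterior Inverse-Gamma(19/4, 479/40)
obs 5: x=0 → posterior Inverse-Gamma(21/4, 131/10)
obs 6: x=-7/4 → posterior Inverse-Gamma(23/4, 2941/160)
obs 7: x=5/2 → posterior Inverse-Gamma(25/4, 3021/160)
obs 8: x=-3 → posterior Inverse-Gamma(27/4, 4641/160)
obs 9: x=0 → posterior Inverse-Gamma(29/4, 4821/160)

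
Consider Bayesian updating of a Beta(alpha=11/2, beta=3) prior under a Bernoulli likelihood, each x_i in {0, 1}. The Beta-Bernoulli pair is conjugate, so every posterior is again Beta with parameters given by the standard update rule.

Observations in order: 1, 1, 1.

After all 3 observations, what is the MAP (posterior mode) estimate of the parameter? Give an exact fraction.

obs 1: x=1 → posterior Beta(13/2, 3)
obs 2: x=1 → posterior Beta(15/2, 3)
obs 3: x=1 → posterior Beta(17/2, 3)

15/19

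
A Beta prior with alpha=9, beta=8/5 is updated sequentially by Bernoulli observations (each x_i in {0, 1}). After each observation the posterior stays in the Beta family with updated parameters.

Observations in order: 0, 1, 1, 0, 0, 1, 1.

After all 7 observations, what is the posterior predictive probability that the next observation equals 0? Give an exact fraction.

23/88

obs 1: x=0 → posterior Beta(9, 13/5)
obs 2: x=1 → posterior Beta(10, 13/5)
obs 3: x=1 → posterior Beta(11, 13/5)
obs 4: x=0 → posterior Beta(11, 18/5)
obs 5: x=0 → posterior Beta(11, 23/5)
obs 6: x=1 → posterior Beta(12, 23/5)
obs 7: x=1 → posterior Beta(13, 23/5)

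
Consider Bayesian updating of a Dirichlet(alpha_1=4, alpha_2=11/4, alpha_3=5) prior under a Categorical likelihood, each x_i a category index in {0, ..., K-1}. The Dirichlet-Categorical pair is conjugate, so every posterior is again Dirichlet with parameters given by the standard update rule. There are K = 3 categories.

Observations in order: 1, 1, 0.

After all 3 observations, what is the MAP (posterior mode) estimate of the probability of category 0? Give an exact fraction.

obs 1: x=1 → posterior Dirichlet(4, 15/4, 5)
obs 2: x=1 → posterior Dirichlet(4, 19/4, 5)
obs 3: x=0 → posterior Dirichlet(5, 19/4, 5)

16/47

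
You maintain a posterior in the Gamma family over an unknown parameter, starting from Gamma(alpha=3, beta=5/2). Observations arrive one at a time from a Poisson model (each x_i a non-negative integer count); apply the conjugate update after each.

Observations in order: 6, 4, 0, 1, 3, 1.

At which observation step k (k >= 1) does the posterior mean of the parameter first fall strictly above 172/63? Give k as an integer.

k = 2

obs 1: x=6 → posterior Gamma(9, 7/2)
obs 2: x=4 → posterior Gamma(13, 9/2)
obs 3: x=0 → posterior Gamma(13, 11/2)
obs 4: x=1 → posterior Gamma(14, 13/2)
obs 5: x=3 → posterior Gamma(17, 15/2)
obs 6: x=1 → posterior Gamma(18, 17/2)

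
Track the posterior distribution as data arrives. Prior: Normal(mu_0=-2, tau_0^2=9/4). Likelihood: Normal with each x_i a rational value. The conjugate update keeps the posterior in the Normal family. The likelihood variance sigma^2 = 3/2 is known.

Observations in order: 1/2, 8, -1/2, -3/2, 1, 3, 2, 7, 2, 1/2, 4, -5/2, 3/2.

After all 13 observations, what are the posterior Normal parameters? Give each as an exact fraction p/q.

mu_0=71/41, tau_0^2=9/82

obs 1: x=1/2 → posterior Normal(-1/2, 9/10)
obs 2: x=8 → posterior Normal(43/16, 9/16)
obs 3: x=-1/2 → posterior Normal(20/11, 9/22)
obs 4: x=-3/2 → posterior Normal(31/28, 9/28)
obs 5: x=1 → posterior Normal(37/34, 9/34)
obs 6: x=3 → posterior Normal(11/8, 9/40)
obs 7: x=2 → posterior Normal(67/46, 9/46)
obs 8: x=7 → posterior Normal(109/52, 9/52)
obs 9: x=2 → posterior Normal(121/58, 9/58)
obs 10: x=1/2 → posterior Normal(31/16, 9/64)
obs 11: x=4 → posterior Normal(74/35, 9/70)
obs 12: x=-5/2 → posterior Normal(7/4, 9/76)
obs 13: x=3/2 → posterior Normal(71/41, 9/82)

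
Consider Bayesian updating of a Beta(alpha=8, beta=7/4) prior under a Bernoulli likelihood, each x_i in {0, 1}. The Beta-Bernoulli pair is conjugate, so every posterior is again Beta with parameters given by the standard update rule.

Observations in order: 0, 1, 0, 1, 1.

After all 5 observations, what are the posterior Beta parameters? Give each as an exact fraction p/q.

obs 1: x=0 → posterior Beta(8, 11/4)
obs 2: x=1 → posterior Beta(9, 11/4)
obs 3: x=0 → posterior Beta(9, 15/4)
obs 4: x=1 → posterior Beta(10, 15/4)
obs 5: x=1 → posterior Beta(11, 15/4)

alpha=11, beta=15/4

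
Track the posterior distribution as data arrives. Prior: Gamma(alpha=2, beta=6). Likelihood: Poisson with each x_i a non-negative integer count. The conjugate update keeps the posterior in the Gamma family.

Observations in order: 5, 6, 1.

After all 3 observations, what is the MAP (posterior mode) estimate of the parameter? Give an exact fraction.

obs 1: x=5 → posterior Gamma(7, 7)
obs 2: x=6 → posterior Gamma(13, 8)
obs 3: x=1 → posterior Gamma(14, 9)

13/9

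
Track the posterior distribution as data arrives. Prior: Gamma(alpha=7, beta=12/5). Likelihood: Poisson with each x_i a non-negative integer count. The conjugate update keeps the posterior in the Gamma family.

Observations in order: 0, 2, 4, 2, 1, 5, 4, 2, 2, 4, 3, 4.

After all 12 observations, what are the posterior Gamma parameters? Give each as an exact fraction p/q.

obs 1: x=0 → posterior Gamma(7, 17/5)
obs 2: x=2 → posterior Gamma(9, 22/5)
obs 3: x=4 → posterior Gamma(13, 27/5)
obs 4: x=2 → posterior Gamma(15, 32/5)
obs 5: x=1 → posterior Gamma(16, 37/5)
obs 6: x=5 → posterior Gamma(21, 42/5)
obs 7: x=4 → posterior Gamma(25, 47/5)
obs 8: x=2 → posterior Gamma(27, 52/5)
obs 9: x=2 → posterior Gamma(29, 57/5)
obs 10: x=4 → posterior Gamma(33, 62/5)
obs 11: x=3 → posterior Gamma(36, 67/5)
obs 12: x=4 → posterior Gamma(40, 72/5)

alpha=40, beta=72/5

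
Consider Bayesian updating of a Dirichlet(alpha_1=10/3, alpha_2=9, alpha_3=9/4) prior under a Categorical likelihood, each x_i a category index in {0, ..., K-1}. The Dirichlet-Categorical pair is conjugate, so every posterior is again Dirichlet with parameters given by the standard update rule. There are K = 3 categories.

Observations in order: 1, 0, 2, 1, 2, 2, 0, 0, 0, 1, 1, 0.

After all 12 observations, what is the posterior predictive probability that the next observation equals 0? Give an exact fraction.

obs 1: x=1 → posterior Dirichlet(10/3, 10, 9/4)
obs 2: x=0 → posterior Dirichlet(13/3, 10, 9/4)
obs 3: x=2 → posterior Dirichlet(13/3, 10, 13/4)
obs 4: x=1 → posterior Dirichlet(13/3, 11, 13/4)
obs 5: x=2 → posterior Dirichlet(13/3, 11, 17/4)
obs 6: x=2 → posterior Dirichlet(13/3, 11, 21/4)
obs 7: x=0 → posterior Dirichlet(16/3, 11, 21/4)
obs 8: x=0 → posterior Dirichlet(19/3, 11, 21/4)
obs 9: x=0 → posterior Dirichlet(22/3, 11, 21/4)
obs 10: x=1 → posterior Dirichlet(22/3, 12, 21/4)
obs 11: x=1 → posterior Dirichlet(22/3, 13, 21/4)
obs 12: x=0 → posterior Dirichlet(25/3, 13, 21/4)

100/319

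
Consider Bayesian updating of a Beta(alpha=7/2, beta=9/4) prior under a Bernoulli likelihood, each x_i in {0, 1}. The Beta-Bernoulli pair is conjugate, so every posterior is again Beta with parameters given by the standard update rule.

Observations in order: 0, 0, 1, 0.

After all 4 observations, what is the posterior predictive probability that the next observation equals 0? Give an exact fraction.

7/13

obs 1: x=0 → posterior Beta(7/2, 13/4)
obs 2: x=0 → posterior Beta(7/2, 17/4)
obs 3: x=1 → posterior Beta(9/2, 17/4)
obs 4: x=0 → posterior Beta(9/2, 21/4)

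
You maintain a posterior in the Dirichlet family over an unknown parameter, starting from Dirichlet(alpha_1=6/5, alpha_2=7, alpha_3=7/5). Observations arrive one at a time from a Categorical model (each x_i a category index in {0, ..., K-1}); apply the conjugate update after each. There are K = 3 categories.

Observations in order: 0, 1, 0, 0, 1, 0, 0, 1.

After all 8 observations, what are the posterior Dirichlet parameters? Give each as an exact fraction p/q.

alpha_1=31/5, alpha_2=10, alpha_3=7/5

obs 1: x=0 → posterior Dirichlet(11/5, 7, 7/5)
obs 2: x=1 → posterior Dirichlet(11/5, 8, 7/5)
obs 3: x=0 → posterior Dirichlet(16/5, 8, 7/5)
obs 4: x=0 → posterior Dirichlet(21/5, 8, 7/5)
obs 5: x=1 → posterior Dirichlet(21/5, 9, 7/5)
obs 6: x=0 → posterior Dirichlet(26/5, 9, 7/5)
obs 7: x=0 → posterior Dirichlet(31/5, 9, 7/5)
obs 8: x=1 → posterior Dirichlet(31/5, 10, 7/5)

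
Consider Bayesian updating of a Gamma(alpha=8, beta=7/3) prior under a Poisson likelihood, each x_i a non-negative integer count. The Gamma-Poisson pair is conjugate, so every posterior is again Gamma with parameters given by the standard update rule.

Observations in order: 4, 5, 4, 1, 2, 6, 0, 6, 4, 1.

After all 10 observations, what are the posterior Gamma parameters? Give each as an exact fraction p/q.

alpha=41, beta=37/3

obs 1: x=4 → posterior Gamma(12, 10/3)
obs 2: x=5 → posterior Gamma(17, 13/3)
obs 3: x=4 → posterior Gamma(21, 16/3)
obs 4: x=1 → posterior Gamma(22, 19/3)
obs 5: x=2 → posterior Gamma(24, 22/3)
obs 6: x=6 → posterior Gamma(30, 25/3)
obs 7: x=0 → posterior Gamma(30, 28/3)
obs 8: x=6 → posterior Gamma(36, 31/3)
obs 9: x=4 → posterior Gamma(40, 34/3)
obs 10: x=1 → posterior Gamma(41, 37/3)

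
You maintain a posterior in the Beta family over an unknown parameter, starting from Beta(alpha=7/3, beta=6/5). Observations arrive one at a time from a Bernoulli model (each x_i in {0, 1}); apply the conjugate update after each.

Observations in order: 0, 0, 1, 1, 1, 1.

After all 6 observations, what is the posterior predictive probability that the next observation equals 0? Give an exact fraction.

48/143

obs 1: x=0 → posterior Beta(7/3, 11/5)
obs 2: x=0 → posterior Beta(7/3, 16/5)
obs 3: x=1 → posterior Beta(10/3, 16/5)
obs 4: x=1 → posterior Beta(13/3, 16/5)
obs 5: x=1 → posterior Beta(16/3, 16/5)
obs 6: x=1 → posterior Beta(19/3, 16/5)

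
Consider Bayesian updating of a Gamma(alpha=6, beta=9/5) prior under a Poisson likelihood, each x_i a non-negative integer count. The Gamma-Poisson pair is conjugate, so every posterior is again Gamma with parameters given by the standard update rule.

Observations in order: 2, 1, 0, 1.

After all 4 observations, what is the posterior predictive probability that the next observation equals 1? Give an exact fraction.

obs 1: x=2 → posterior Gamma(8, 14/5)
obs 2: x=1 → posterior Gamma(9, 19/5)
obs 3: x=0 → posterior Gamma(9, 24/5)
obs 4: x=1 → posterior Gamma(10, 29/5)

10517680832505025/35094421819016192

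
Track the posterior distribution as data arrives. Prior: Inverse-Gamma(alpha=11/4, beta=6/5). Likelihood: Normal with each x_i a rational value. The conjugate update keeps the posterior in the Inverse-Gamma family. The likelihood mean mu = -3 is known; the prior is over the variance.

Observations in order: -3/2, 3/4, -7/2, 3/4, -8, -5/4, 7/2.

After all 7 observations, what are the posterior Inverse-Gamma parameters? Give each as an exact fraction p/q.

alpha=25/4, beta=8267/160

obs 1: x=-3/2 → posterior Inverse-Gamma(13/4, 93/40)
obs 2: x=3/4 → posterior Inverse-Gamma(15/4, 1497/160)
obs 3: x=-7/2 → posterior Inverse-Gamma(17/4, 1517/160)
obs 4: x=3/4 → posterior Inverse-Gamma(19/4, 1321/80)
obs 5: x=-8 → posterior Inverse-Gamma(21/4, 2321/80)
obs 6: x=-5/4 → posterior Inverse-Gamma(23/4, 4887/160)
obs 7: x=7/2 → posterior Inverse-Gamma(25/4, 8267/160)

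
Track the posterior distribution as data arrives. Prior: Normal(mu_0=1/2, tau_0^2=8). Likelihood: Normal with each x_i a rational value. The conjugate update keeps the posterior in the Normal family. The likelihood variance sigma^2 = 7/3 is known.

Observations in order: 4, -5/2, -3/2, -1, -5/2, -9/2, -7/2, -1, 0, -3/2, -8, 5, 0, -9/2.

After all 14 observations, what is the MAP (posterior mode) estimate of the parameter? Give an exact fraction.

obs 1: x=4 → posterior Normal(199/62, 56/31)
obs 2: x=-5/2 → posterior Normal(79/110, 56/55)
obs 3: x=-3/2 → posterior Normal(7/158, 56/79)
obs 4: x=-1 → posterior Normal(-41/206, 56/103)
obs 5: x=-5/2 → posterior Normal(-161/254, 56/127)
obs 6: x=-9/2 → posterior Normal(-377/302, 56/151)
obs 7: x=-7/2 → posterior Normal(-109/70, 8/25)
obs 8: x=-1 → posterior Normal(-593/398, 56/199)
obs 9: x=0 → posterior Normal(-593/446, 56/223)
obs 10: x=-3/2 → posterior Normal(-35/26, 56/247)
obs 11: x=-8 → posterior Normal(-1049/542, 56/271)
obs 12: x=5 → posterior Normal(-809/590, 56/295)
obs 13: x=0 → posterior Normal(-809/638, 56/319)
obs 14: x=-9/2 → posterior Normal(-1025/686, 8/49)

-1025/686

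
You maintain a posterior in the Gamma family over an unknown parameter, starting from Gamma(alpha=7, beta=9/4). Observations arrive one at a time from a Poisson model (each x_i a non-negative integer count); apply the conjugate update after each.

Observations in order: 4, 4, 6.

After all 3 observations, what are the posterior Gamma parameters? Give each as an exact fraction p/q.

alpha=21, beta=21/4

obs 1: x=4 → posterior Gamma(11, 13/4)
obs 2: x=4 → posterior Gamma(15, 17/4)
obs 3: x=6 → posterior Gamma(21, 21/4)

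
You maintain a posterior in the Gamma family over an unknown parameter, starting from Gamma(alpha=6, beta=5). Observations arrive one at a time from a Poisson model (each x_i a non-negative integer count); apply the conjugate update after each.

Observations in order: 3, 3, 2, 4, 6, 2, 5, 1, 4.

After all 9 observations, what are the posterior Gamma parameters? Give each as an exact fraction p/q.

obs 1: x=3 → posterior Gamma(9, 6)
obs 2: x=3 → posterior Gamma(12, 7)
obs 3: x=2 → posterior Gamma(14, 8)
obs 4: x=4 → posterior Gamma(18, 9)
obs 5: x=6 → posterior Gamma(24, 10)
obs 6: x=2 → posterior Gamma(26, 11)
obs 7: x=5 → posterior Gamma(31, 12)
obs 8: x=1 → posterior Gamma(32, 13)
obs 9: x=4 → posterior Gamma(36, 14)

alpha=36, beta=14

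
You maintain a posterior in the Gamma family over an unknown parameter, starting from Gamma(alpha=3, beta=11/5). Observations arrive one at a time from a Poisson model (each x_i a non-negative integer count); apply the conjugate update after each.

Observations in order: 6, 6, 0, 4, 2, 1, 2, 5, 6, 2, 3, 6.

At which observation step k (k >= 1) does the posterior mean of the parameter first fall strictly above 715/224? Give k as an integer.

obs 1: x=6 → posterior Gamma(9, 16/5)
obs 2: x=6 → posterior Gamma(15, 21/5)
obs 3: x=0 → posterior Gamma(15, 26/5)
obs 4: x=4 → posterior Gamma(19, 31/5)
obs 5: x=2 → posterior Gamma(21, 36/5)
obs 6: x=1 → posterior Gamma(22, 41/5)
obs 7: x=2 → posterior Gamma(24, 46/5)
obs 8: x=5 → posterior Gamma(29, 51/5)
obs 9: x=6 → posterior Gamma(35, 56/5)
obs 10: x=2 → posterior Gamma(37, 61/5)
obs 11: x=3 → posterior Gamma(40, 66/5)
obs 12: x=6 → posterior Gamma(46, 71/5)

k = 2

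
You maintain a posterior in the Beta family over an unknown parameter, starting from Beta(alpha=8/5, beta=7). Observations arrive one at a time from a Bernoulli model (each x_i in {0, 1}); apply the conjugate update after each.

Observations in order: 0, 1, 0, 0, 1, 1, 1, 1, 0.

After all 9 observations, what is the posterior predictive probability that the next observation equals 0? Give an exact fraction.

obs 1: x=0 → posterior Beta(8/5, 8)
obs 2: x=1 → posterior Beta(13/5, 8)
obs 3: x=0 → posterior Beta(13/5, 9)
obs 4: x=0 → posterior Beta(13/5, 10)
obs 5: x=1 → posterior Beta(18/5, 10)
obs 6: x=1 → posterior Beta(23/5, 10)
obs 7: x=1 → posterior Beta(28/5, 10)
obs 8: x=1 → posterior Beta(33/5, 10)
obs 9: x=0 → posterior Beta(33/5, 11)

5/8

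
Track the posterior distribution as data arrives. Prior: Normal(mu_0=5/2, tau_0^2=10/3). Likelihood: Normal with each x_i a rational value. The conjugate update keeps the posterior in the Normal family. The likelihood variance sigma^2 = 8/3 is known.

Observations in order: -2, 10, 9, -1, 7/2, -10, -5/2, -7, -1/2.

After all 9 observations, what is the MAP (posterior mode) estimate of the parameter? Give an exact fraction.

obs 1: x=-2 → posterior Normal(0, 40/27)
obs 2: x=10 → posterior Normal(25/7, 20/21)
obs 3: x=9 → posterior Normal(5, 40/57)
obs 4: x=-1 → posterior Normal(15/4, 5/9)
obs 5: x=7/2 → posterior Normal(215/58, 40/87)
obs 6: x=-10 → posterior Normal(115/68, 20/51)
obs 7: x=-5/2 → posterior Normal(15/13, 40/117)
obs 8: x=-7 → posterior Normal(5/22, 10/33)
obs 9: x=-1/2 → posterior Normal(15/98, 40/147)

15/98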